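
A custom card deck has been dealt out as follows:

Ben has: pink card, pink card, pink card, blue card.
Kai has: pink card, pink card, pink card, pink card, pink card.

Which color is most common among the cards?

Counts by color: pink 8, blue 1.
The maximum is 8, held uniquely by pink.

pink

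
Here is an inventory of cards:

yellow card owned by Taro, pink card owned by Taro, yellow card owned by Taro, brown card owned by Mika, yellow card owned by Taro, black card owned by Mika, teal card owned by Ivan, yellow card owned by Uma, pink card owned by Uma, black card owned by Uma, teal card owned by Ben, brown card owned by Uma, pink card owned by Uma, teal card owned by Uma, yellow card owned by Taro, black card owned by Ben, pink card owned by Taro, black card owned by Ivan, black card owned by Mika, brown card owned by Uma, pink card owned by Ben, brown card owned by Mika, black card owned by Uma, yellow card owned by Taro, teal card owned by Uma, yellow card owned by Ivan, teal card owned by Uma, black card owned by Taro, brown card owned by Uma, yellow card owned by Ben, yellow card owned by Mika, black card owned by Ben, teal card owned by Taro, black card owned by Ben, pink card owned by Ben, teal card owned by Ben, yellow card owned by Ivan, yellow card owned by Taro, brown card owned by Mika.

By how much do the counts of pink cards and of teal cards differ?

1

pink cards: 6. teal cards: 7.
|6 − 7| = 7 − 6 = 1.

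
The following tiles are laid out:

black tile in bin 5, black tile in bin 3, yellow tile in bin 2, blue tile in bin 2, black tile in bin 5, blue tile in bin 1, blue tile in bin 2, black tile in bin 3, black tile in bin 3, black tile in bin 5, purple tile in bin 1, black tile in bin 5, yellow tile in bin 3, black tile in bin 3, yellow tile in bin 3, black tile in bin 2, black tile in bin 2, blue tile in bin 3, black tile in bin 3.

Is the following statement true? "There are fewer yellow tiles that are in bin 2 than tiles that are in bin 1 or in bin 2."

There is 1 yellow tile in bin 2.
There are 7 tiles in bin 1 or in bin 2.
The claim requires 1 < 7, which holds.

True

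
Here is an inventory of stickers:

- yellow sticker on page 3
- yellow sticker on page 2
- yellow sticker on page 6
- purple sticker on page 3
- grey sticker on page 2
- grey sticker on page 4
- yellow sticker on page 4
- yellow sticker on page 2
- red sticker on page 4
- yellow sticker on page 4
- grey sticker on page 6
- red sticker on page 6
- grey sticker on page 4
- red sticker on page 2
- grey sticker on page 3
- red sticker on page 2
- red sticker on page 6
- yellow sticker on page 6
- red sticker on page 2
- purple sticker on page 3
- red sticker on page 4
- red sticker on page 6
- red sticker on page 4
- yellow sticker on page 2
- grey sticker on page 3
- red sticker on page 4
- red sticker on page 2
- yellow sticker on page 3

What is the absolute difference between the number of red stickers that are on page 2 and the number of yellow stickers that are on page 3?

2

red stickers on page 2: 4. yellow stickers on page 3: 2.
|4 − 2| = 4 − 2 = 2.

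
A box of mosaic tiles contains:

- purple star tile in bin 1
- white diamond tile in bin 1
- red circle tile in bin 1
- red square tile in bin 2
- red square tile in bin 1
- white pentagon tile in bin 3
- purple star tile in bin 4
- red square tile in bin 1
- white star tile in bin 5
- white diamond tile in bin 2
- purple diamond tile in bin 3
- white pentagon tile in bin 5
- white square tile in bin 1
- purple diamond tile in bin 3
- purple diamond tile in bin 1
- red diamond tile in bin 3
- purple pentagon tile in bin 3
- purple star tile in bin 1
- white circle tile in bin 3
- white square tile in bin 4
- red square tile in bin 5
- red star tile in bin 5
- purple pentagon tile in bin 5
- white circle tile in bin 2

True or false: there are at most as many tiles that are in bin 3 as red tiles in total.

tiles in bin 3: 6.
red tiles: 7.
The claim requires 6 ≤ 7, which holds.

True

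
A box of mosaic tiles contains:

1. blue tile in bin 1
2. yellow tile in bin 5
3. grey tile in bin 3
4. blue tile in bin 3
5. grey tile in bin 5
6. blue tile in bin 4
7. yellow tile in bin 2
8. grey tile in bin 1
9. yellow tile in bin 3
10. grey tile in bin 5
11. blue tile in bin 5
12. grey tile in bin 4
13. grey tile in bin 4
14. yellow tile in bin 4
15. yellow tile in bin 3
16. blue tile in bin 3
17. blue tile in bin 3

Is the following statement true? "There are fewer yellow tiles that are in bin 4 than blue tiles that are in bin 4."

|yellow tiles in bin 4| = 1.
|blue tiles in bin 4| = 1.
The claim requires 1 < 1, which does not hold.

False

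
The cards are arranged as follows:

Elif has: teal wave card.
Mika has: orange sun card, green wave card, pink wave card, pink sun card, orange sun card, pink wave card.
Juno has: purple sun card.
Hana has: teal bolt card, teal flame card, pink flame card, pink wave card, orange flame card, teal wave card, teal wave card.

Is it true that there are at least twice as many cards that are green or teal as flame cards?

|cards that are green or teal| = 6.
|flame cards| = 3.
The claim requires 6 ≥ 2 × 3 = 6, which holds.

True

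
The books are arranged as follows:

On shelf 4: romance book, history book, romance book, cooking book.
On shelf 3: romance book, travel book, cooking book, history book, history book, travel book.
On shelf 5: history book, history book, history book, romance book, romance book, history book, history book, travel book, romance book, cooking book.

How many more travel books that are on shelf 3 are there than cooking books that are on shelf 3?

travel books on shelf 3: 2.
cooking books on shelf 3: 1.
2 − 1 = 1.

1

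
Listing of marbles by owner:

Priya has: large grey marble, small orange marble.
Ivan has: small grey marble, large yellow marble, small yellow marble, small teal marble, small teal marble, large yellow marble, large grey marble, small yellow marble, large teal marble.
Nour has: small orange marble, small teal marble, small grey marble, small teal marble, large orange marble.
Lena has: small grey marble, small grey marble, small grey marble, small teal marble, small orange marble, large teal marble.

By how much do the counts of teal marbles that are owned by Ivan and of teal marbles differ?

teal marbles owned by Ivan: 3. teal marbles: 7.
|3 − 7| = 7 − 3 = 4.

4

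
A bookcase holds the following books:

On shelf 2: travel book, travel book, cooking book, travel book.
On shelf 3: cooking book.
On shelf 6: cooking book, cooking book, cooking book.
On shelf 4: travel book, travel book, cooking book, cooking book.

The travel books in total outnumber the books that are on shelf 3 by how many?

4

travel books: 5.
books on shelf 3: 1.
5 − 1 = 4.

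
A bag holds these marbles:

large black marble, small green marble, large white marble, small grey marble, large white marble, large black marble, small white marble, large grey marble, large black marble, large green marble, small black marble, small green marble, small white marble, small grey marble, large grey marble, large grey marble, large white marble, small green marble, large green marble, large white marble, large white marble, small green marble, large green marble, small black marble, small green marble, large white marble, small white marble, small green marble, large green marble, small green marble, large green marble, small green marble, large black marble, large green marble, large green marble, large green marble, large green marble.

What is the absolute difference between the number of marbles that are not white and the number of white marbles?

19

marbles that are not white: 28. white marbles: 9.
|28 − 9| = 28 − 9 = 19.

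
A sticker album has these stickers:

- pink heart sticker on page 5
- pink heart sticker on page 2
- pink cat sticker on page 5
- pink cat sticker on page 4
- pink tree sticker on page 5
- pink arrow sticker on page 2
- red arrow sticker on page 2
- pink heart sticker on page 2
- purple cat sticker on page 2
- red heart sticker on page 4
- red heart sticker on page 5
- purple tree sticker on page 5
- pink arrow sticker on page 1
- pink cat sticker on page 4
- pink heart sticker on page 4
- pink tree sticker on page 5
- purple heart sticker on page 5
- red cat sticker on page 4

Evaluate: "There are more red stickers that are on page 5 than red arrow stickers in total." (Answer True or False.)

False

red stickers on page 5: 1.
red arrow stickers: 1.
The claim requires 1 > 1, which does not hold.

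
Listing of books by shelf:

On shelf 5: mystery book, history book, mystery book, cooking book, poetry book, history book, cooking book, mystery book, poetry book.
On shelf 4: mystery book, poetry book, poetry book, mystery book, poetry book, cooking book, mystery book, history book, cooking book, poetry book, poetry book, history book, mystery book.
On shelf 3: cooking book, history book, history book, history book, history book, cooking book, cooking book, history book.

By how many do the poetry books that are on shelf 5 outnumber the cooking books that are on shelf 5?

poetry books on shelf 5: 2.
cooking books on shelf 5: 2.
2 − 2 = 0.

0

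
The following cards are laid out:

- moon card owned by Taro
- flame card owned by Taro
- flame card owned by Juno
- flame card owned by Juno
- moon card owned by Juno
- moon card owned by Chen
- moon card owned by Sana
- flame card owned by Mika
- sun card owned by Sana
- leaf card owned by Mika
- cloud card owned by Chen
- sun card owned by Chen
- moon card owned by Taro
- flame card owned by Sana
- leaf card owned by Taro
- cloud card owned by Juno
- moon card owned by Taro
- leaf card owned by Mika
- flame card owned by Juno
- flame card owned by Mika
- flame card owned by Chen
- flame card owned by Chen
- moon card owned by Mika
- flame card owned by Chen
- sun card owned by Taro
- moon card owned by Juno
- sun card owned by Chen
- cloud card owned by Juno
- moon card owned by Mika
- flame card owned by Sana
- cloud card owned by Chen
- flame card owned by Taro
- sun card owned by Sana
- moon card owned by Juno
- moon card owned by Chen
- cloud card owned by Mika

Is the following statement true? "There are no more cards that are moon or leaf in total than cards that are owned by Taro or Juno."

True

|cards that are moon or leaf| = 14.
|cards owned by Taro or Juno| = 15.
The claim requires 14 ≤ 15, which holds.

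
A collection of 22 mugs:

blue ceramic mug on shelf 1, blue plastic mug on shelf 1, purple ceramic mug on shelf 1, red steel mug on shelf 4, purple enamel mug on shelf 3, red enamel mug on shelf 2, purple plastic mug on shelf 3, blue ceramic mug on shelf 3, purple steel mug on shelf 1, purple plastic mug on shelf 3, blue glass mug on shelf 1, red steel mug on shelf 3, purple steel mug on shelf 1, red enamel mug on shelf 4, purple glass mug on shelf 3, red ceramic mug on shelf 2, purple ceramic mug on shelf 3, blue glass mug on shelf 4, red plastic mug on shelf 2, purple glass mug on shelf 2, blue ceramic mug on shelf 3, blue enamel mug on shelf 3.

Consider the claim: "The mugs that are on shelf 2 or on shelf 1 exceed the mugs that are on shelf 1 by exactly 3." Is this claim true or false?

False

There are 10 mugs on shelf 2 or on shelf 1.
There are 6 mugs on shelf 1.
The claim requires 10 − 6 (= 4) to equal 3, which does not hold.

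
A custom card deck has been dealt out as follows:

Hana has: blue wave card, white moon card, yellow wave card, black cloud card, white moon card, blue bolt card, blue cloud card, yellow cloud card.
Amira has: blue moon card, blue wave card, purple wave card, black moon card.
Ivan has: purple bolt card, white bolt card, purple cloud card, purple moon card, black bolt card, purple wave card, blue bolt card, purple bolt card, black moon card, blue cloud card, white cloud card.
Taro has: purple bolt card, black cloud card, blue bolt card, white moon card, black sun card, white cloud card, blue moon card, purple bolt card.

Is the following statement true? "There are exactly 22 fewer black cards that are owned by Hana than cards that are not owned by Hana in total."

True

Count of black cards owned by Hana: 1.
Count of cards that are not owned by Hana: 23.
The claim requires 23 − 1 (= 22) to equal 22, which holds.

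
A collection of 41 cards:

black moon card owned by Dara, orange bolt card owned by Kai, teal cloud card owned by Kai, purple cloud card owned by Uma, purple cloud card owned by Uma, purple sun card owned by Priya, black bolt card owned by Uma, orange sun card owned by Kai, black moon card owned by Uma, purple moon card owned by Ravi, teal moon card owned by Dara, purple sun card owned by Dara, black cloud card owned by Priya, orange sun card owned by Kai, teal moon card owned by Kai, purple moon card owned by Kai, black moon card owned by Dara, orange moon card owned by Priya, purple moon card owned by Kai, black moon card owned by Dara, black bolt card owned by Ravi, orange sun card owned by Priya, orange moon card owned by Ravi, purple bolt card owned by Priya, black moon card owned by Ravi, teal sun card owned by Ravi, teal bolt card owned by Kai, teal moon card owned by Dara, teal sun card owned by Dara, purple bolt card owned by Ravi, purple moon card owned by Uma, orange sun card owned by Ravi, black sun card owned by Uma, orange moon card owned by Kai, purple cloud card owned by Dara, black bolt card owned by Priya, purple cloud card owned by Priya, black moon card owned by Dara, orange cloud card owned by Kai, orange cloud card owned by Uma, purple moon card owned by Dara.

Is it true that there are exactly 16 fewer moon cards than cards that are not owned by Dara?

False

|moon cards| = 17.
|cards that are not owned by Dara| = 31.
The claim requires 31 − 17 (= 14) to equal 16, which does not hold.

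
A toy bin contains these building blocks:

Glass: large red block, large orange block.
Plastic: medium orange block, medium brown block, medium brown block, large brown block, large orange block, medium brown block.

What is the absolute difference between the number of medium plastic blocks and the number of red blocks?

medium plastic blocks: 4. red blocks: 1.
|4 − 1| = 4 − 1 = 3.

3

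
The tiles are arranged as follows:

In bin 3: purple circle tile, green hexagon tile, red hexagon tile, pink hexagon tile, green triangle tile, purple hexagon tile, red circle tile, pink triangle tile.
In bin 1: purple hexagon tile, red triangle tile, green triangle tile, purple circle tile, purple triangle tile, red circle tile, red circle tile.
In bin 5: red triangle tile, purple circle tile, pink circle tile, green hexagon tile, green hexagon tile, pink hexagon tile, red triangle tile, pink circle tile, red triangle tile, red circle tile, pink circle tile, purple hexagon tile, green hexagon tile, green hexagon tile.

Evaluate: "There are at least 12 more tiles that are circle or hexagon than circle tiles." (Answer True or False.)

False

tiles that are circle or hexagon: 21.
circle tiles: 10.
The claim requires 21 − 10 = 11 ≥ 12, which does not hold.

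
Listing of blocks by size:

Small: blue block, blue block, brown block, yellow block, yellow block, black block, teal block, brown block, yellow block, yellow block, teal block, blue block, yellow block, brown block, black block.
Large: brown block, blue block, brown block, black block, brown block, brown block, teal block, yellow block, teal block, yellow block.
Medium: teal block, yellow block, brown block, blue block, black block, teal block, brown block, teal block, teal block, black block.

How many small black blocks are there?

2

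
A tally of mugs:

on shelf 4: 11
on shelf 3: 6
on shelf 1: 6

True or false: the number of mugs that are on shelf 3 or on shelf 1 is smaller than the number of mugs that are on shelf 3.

There are 12 mugs on shelf 3 or on shelf 1.
There are 6 mugs on shelf 3.
The claim requires 12 < 6, which does not hold.

False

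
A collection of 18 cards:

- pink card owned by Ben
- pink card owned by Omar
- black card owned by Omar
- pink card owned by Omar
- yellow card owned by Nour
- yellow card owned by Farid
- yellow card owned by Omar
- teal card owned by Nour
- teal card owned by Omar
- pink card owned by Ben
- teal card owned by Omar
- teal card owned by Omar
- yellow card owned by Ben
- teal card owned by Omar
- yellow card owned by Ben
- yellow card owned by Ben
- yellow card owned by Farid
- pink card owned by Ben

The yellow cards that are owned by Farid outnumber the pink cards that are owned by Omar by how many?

0

yellow cards owned by Farid: 2.
pink cards owned by Omar: 2.
2 − 2 = 0.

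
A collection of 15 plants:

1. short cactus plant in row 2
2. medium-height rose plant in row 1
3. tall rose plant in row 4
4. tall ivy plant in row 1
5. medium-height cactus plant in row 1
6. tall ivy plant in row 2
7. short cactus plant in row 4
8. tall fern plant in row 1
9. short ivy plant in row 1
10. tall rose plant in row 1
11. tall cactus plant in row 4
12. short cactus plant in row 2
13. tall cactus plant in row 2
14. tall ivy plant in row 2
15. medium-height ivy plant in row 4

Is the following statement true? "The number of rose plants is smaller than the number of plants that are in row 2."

rose plants: 3.
plants in row 2: 5.
The claim requires 3 < 5, which holds.

True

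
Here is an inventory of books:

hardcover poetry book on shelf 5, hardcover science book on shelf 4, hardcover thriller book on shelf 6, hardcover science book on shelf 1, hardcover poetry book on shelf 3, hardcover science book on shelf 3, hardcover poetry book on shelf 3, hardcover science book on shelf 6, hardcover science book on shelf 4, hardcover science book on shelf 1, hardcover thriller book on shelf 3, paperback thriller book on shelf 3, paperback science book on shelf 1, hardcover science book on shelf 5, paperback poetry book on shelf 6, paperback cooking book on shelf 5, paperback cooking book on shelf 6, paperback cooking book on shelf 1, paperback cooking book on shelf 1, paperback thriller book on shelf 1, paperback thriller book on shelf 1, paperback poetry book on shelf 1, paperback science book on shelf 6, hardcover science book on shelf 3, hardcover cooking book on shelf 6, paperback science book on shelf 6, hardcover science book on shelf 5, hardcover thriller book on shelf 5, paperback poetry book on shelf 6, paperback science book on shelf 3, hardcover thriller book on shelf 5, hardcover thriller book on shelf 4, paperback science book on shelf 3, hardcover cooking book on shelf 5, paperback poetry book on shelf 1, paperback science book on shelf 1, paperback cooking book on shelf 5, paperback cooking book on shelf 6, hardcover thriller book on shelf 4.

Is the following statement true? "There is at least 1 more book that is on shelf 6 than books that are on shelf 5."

True

books on shelf 6: 9.
books on shelf 5: 8.
The claim requires 9 − 8 = 1 ≥ 1, which holds.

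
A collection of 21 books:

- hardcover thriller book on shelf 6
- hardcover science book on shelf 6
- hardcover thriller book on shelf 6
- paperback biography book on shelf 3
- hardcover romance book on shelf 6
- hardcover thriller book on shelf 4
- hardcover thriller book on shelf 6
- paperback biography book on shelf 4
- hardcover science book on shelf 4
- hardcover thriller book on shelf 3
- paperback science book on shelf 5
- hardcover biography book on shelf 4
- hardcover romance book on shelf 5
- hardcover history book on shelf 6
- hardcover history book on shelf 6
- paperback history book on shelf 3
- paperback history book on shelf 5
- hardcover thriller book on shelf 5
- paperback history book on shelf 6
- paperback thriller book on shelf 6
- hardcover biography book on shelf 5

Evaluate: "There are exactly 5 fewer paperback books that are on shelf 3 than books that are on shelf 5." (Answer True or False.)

|paperback books on shelf 3| = 2.
|books on shelf 5| = 5.
The claim requires 5 − 2 (= 3) to equal 5, which does not hold.

False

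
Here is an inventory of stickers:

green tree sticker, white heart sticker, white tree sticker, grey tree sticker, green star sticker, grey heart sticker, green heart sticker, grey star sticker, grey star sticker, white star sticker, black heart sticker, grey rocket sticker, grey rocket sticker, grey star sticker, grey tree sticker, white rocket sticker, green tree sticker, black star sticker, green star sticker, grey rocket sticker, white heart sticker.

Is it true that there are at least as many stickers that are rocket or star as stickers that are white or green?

There are 11 stickers that are rocket or star.
There are 10 stickers that are white or green.
The claim requires 11 ≥ 10, which holds.

True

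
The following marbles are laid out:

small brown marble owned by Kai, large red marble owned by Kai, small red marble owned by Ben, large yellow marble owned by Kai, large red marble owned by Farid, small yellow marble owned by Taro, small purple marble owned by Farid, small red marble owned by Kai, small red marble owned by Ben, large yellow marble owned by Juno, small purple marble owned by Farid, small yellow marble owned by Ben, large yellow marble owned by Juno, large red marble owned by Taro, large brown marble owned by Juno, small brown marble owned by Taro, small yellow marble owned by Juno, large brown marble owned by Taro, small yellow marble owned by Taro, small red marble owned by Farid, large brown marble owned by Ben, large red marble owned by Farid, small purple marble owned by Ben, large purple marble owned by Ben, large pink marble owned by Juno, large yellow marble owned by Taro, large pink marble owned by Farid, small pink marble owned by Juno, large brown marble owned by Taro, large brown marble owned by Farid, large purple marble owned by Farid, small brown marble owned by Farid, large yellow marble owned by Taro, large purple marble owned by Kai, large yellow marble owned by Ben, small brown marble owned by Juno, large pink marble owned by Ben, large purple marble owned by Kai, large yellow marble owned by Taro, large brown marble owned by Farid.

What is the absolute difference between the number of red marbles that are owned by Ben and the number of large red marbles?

2

red marbles owned by Ben: 2. large red marbles: 4.
|2 − 4| = 4 − 2 = 2.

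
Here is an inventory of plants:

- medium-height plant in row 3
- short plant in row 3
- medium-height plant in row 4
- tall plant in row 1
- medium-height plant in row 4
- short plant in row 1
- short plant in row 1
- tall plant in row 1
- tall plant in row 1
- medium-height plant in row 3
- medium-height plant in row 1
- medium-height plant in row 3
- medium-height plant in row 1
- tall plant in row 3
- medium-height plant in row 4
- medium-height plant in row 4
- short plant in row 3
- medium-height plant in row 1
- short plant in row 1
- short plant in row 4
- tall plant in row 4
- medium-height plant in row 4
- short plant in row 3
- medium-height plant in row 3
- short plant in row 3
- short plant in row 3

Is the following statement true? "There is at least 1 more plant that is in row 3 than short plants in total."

True

plants in row 3: 10.
short plants: 9.
The claim requires 10 − 9 = 1 ≥ 1, which holds.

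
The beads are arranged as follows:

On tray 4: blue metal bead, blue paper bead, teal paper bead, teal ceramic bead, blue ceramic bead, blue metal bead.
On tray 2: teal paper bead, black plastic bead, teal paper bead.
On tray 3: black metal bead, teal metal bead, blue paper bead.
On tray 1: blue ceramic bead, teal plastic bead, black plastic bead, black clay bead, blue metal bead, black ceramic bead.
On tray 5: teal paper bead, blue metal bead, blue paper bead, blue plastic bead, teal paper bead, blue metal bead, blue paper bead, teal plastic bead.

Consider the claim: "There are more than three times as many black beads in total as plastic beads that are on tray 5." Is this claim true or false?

black beads: 5.
plastic beads on tray 5: 2.
The claim requires 5 > 3 × 2 = 6, which does not hold.

False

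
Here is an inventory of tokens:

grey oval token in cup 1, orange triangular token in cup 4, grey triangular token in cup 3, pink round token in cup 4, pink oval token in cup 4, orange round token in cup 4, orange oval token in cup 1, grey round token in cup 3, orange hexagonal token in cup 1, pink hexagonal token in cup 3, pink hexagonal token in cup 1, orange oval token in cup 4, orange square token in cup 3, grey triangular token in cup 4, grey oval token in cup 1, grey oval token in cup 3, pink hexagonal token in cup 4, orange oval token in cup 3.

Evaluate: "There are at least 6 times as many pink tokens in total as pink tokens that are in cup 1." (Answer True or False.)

False

There are 5 pink tokens.
There is 1 pink token in cup 1.
The claim requires 5 ≥ 6 × 1 = 6, which does not hold.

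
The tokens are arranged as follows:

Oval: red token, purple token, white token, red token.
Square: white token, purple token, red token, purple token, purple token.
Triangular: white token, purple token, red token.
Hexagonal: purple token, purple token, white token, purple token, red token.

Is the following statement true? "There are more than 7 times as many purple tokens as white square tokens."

|purple tokens| = 8.
|white square tokens| = 1.
The claim requires 8 > 7 × 1 = 7, which holds.

True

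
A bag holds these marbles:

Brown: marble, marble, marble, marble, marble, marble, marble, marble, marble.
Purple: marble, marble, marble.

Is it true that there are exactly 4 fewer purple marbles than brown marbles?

False

purple marbles: 3.
brown marbles: 9.
The claim requires 9 − 3 (= 6) to equal 4, which does not hold.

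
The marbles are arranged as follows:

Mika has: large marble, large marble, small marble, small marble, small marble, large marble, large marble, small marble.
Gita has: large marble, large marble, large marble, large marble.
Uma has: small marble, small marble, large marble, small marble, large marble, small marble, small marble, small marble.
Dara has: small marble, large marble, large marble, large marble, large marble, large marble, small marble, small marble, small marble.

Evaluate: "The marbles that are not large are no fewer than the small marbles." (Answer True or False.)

|marbles that are not large| = 14.
|small marbles| = 14.
The claim requires 14 ≥ 14, which holds.

True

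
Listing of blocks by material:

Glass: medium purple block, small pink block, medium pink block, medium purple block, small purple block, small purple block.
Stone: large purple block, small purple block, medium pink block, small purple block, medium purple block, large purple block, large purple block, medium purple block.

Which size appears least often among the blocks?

Counts by size: medium 6, small 5, large 3.
The minimum is 3, held uniquely by large.

large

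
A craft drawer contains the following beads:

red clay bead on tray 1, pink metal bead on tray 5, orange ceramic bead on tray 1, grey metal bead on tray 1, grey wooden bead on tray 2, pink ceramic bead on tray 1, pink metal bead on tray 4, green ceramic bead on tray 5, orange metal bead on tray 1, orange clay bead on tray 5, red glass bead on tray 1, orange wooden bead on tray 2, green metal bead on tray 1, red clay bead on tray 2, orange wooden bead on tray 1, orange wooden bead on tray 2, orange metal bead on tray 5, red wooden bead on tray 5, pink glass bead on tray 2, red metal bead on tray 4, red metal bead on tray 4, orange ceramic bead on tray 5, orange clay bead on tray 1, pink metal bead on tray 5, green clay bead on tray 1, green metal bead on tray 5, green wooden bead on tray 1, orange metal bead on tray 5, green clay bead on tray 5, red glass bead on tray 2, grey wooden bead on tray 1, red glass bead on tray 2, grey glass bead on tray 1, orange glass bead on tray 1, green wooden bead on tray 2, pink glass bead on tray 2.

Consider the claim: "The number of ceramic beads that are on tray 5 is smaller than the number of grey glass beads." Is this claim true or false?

There are 2 ceramic beads on tray 5.
There is 1 grey glass bead.
The claim requires 2 < 1, which does not hold.

False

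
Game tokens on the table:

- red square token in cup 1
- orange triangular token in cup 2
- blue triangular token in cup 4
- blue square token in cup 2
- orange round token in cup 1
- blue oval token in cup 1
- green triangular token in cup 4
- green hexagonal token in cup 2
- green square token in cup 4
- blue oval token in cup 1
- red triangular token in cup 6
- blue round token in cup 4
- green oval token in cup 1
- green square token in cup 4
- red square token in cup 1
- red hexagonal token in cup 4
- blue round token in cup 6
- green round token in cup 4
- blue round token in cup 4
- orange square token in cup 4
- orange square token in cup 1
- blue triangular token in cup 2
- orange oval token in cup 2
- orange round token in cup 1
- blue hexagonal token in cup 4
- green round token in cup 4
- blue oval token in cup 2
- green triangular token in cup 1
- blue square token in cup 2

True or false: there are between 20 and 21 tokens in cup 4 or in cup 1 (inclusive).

tokens in cup 4 or in cup 1: 20.
The claim requires 20 ≤ 20 ≤ 21, which holds.

True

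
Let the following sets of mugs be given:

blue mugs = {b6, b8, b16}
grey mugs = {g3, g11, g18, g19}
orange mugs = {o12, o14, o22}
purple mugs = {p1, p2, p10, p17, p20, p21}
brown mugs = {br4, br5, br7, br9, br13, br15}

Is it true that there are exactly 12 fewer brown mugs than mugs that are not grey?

brown mugs: 6.
mugs that are not grey: 18.
The claim requires 18 − 6 (= 12) to equal 12, which holds.

True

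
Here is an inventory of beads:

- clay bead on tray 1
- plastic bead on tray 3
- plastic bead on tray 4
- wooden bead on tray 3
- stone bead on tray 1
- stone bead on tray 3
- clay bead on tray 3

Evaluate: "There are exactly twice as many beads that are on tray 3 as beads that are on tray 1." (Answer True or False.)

True

There are 4 beads on tray 3.
There are 2 beads on tray 1.
The claim requires 4 = 2 × 2 = 4, which holds.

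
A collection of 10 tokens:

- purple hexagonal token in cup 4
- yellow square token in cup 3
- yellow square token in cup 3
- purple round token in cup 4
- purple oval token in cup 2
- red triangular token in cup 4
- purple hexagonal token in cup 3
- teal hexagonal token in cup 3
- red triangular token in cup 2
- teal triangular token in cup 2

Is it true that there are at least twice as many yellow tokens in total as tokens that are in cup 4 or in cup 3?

False

|yellow tokens| = 2.
|tokens in cup 4 or in cup 3| = 7.
The claim requires 2 ≥ 2 × 7 = 14, which does not hold.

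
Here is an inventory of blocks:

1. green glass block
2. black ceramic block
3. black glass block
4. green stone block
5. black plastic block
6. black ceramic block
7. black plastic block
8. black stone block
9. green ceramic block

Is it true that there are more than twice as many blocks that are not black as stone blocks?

False

|blocks that are not black| = 3.
|stone blocks| = 2.
The claim requires 3 > 2 × 2 = 4, which does not hold.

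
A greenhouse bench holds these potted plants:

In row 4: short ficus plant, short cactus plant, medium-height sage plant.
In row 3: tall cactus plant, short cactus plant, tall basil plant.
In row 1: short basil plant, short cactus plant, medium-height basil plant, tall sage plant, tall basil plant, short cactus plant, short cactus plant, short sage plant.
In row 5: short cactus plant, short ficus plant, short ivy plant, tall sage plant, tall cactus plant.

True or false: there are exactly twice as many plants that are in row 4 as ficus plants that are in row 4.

plants in row 4: 3.
ficus plants in row 4: 1.
The claim requires 3 = 2 × 1 = 2, which does not hold.

False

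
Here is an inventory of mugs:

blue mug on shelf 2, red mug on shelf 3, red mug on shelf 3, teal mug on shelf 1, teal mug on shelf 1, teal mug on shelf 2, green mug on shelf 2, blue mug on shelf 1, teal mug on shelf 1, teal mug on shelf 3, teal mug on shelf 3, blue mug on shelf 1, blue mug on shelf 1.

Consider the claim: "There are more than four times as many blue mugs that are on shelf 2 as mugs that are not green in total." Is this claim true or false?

False

|blue mugs on shelf 2| = 1.
|mugs that are not green| = 12.
The claim requires 1 > 4 × 12 = 48, which does not hold.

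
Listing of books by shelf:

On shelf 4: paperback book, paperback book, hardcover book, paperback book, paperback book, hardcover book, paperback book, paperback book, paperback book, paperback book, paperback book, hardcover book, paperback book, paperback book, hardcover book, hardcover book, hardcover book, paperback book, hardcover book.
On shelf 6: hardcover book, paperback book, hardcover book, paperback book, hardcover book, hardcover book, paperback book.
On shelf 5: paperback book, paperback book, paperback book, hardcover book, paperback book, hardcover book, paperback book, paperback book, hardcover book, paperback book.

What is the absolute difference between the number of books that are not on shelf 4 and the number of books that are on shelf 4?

books that are not on shelf 4: 17. books on shelf 4: 19.
|17 − 19| = 19 − 17 = 2.

2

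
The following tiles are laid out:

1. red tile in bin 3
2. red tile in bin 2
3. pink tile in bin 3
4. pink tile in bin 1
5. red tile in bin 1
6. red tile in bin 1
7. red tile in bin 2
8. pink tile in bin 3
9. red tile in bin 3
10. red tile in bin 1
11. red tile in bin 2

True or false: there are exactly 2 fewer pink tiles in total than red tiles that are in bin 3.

There are 3 pink tiles.
There are 2 red tiles in bin 3.
The claim requires 2 − 3 (= -1) to equal 2, which does not hold.

False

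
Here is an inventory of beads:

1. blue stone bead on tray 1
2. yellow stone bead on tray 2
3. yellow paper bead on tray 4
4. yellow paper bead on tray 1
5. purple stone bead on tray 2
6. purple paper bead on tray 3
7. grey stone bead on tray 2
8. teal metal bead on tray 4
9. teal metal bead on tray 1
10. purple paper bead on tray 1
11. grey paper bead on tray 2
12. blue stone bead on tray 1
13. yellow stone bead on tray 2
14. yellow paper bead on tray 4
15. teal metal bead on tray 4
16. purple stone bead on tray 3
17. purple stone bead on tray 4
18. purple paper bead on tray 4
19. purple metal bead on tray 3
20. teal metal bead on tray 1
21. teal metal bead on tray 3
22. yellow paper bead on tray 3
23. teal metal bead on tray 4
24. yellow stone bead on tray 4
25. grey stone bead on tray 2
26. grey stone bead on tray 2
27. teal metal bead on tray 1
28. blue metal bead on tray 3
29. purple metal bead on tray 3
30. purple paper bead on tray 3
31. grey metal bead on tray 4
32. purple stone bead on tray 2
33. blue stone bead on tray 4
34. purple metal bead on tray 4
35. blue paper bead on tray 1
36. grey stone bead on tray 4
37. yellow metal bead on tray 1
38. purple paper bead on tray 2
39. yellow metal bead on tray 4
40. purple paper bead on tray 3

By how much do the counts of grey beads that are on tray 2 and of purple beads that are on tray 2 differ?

grey beads on tray 2: 4. purple beads on tray 2: 3.
|4 − 3| = 4 − 3 = 1.

1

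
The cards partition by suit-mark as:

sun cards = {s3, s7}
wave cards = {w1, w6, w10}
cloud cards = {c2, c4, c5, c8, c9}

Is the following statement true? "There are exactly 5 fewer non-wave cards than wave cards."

False

There are 7 non-wave cards.
There are 3 wave cards.
The claim requires 3 − 7 (= -4) to equal 5, which does not hold.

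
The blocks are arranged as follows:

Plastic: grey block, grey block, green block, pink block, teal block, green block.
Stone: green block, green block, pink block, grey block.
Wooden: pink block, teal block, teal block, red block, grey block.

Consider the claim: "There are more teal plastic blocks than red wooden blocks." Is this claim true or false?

There is 1 teal plastic block.
There is 1 red wooden block.
The claim requires 1 > 1, which does not hold.

False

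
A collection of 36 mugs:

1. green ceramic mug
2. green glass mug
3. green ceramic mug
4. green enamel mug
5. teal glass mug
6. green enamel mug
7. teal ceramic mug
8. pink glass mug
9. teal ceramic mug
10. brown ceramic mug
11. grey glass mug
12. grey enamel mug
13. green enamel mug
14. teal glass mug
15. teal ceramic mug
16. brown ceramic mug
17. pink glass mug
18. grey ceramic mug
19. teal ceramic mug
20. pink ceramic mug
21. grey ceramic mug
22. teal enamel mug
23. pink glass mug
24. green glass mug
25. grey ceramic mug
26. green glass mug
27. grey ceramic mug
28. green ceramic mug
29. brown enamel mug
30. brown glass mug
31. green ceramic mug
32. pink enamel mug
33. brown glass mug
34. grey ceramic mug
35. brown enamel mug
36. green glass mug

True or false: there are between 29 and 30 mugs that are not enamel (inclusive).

False

|mugs that are not enamel| = 28.
The claim requires 29 ≤ 28 ≤ 30, which does not hold.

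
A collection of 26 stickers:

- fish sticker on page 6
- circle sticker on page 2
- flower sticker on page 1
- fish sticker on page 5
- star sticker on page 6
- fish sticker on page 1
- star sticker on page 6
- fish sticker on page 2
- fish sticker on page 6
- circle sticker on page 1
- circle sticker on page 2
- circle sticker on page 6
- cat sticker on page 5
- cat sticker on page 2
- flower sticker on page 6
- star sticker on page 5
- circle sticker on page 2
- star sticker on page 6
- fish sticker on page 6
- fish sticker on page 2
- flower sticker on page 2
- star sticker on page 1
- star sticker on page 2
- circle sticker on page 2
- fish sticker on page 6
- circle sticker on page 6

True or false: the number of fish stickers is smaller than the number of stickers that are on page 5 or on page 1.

False

|fish stickers| = 8.
|stickers on page 5 or on page 1| = 7.
The claim requires 8 < 7, which does not hold.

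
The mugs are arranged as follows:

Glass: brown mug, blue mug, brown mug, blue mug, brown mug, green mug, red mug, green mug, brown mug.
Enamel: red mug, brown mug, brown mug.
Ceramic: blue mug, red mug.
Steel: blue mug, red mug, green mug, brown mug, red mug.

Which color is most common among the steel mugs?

Counts by color (restricted to steel mugs): red 2, green 1, blue 1, brown 1.
The maximum is 2, held uniquely by red.

red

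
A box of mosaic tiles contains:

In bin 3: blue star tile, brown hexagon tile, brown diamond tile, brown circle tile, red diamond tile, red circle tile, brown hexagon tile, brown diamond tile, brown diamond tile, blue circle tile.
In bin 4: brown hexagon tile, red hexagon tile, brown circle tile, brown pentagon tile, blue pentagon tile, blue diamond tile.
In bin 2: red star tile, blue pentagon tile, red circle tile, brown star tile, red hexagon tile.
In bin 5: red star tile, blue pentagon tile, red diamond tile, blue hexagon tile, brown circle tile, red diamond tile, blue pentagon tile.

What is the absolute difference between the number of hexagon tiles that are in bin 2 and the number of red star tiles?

1

hexagon tiles in bin 2: 1. red star tiles: 2.
|1 − 2| = 2 − 1 = 1.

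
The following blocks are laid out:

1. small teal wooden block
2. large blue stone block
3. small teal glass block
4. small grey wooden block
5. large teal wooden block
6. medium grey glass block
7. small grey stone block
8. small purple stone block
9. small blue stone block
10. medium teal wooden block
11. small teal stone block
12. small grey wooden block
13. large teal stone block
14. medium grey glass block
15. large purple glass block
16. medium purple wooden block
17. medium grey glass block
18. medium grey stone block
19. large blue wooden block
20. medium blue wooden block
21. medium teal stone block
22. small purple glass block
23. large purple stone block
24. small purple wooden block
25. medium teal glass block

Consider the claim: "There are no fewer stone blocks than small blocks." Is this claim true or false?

There are 9 stone blocks.
There are 10 small blocks.
The claim requires 9 ≥ 10, which does not hold.

False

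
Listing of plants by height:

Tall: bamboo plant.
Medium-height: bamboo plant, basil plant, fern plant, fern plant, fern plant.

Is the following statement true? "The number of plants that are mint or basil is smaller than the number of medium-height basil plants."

False

There is 1 plant that is mint or basil.
There is 1 medium-height basil plant.
The claim requires 1 < 1, which does not hold.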